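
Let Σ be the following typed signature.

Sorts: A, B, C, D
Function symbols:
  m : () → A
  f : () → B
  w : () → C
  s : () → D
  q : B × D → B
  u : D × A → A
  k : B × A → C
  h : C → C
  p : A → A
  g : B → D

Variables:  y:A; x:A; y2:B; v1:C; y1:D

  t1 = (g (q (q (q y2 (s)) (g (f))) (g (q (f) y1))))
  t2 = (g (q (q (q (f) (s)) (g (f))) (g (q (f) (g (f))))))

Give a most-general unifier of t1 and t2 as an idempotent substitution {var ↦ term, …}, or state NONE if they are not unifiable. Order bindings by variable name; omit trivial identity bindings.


{y1 ↦ (g (f)), y2 ↦ (f)}


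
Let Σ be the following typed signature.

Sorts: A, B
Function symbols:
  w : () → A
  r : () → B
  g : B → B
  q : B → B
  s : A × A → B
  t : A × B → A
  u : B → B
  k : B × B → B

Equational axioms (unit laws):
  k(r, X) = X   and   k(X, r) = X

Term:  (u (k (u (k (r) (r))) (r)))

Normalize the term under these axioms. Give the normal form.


1. (u (k (u (k (r) (r))) (r)))  →  (u (u (k (r) (r))))
2. (u (u (k (r) (r))))  →  (u (u (r)))

normal form = (u (u (r)))


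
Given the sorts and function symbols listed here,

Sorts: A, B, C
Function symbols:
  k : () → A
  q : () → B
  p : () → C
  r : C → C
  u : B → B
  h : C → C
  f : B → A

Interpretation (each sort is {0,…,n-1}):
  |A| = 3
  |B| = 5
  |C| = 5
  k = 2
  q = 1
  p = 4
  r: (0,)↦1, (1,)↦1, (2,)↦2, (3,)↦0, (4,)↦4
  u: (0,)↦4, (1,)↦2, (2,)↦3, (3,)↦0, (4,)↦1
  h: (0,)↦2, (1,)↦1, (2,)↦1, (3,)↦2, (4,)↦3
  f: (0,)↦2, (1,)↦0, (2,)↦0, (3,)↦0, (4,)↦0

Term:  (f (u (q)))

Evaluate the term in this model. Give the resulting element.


  q = 1
  (u (q)) = u(1,) = 2
  (f (u (q))) = f(2,) = 0

value = 0


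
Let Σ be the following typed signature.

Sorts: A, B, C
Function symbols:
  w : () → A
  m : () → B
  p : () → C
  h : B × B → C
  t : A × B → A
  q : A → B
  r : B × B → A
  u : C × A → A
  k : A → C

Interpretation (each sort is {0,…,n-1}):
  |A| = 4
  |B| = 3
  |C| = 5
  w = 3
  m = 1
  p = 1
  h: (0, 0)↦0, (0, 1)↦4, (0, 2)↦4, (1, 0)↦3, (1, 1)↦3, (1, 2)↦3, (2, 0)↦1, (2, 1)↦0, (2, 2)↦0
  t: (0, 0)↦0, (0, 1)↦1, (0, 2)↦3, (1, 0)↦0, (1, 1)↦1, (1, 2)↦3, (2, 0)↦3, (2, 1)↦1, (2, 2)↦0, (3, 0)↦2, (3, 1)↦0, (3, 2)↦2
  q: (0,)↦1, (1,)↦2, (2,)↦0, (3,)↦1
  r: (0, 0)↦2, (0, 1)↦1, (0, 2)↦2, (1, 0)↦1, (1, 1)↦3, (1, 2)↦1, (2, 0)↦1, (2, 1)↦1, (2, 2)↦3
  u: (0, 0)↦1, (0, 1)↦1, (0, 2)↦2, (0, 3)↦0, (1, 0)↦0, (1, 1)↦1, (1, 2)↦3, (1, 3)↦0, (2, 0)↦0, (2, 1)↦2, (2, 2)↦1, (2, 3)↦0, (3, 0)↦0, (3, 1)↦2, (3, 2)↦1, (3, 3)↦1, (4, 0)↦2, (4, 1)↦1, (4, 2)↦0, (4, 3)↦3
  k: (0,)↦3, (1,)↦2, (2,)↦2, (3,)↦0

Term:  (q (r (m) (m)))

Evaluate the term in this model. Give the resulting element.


value = 1

  m = 1
  m = 1
  (r (m) (m)) = r(1, 1) = 3
  (q (r (m) (m))) = q(3,) = 1


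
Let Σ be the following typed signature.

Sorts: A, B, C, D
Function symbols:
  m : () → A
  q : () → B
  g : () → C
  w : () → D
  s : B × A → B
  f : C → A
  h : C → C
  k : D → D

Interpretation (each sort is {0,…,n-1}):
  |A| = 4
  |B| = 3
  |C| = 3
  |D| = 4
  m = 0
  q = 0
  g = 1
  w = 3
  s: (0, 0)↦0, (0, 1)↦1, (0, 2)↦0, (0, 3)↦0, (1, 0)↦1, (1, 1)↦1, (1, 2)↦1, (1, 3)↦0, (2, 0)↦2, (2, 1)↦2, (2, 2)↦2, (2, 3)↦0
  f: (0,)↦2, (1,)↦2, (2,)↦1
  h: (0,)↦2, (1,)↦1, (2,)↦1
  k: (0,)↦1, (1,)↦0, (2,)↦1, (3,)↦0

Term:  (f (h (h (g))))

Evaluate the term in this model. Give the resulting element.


value = 2

  g = 1
  (h (g)) = h(1,) = 1
  (h (h (g))) = h(1,) = 1
  (f (h (h (g)))) = f(1,) = 2


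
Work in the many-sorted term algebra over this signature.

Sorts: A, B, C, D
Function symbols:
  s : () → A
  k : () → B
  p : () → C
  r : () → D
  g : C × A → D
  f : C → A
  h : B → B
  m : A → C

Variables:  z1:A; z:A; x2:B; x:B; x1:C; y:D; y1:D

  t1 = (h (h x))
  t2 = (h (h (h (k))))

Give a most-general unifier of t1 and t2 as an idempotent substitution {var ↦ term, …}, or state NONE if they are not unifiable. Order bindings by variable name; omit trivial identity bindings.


{x ↦ (h (k))}


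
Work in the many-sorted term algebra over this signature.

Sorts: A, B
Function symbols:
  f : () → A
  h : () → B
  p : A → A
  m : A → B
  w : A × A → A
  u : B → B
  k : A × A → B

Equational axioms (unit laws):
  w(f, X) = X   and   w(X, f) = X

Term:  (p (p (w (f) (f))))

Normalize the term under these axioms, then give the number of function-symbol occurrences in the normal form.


size = 3

1. (p (p (w (f) (f))))  →  (p (p (f)))
normal form: (p (p (f)))


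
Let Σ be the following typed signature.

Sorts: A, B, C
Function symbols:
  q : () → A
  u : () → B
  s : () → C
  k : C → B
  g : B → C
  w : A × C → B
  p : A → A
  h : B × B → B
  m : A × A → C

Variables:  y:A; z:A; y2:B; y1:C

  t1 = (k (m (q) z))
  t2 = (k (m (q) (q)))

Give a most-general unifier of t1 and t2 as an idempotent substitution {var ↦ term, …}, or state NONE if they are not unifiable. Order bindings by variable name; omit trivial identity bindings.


{z ↦ (q)}


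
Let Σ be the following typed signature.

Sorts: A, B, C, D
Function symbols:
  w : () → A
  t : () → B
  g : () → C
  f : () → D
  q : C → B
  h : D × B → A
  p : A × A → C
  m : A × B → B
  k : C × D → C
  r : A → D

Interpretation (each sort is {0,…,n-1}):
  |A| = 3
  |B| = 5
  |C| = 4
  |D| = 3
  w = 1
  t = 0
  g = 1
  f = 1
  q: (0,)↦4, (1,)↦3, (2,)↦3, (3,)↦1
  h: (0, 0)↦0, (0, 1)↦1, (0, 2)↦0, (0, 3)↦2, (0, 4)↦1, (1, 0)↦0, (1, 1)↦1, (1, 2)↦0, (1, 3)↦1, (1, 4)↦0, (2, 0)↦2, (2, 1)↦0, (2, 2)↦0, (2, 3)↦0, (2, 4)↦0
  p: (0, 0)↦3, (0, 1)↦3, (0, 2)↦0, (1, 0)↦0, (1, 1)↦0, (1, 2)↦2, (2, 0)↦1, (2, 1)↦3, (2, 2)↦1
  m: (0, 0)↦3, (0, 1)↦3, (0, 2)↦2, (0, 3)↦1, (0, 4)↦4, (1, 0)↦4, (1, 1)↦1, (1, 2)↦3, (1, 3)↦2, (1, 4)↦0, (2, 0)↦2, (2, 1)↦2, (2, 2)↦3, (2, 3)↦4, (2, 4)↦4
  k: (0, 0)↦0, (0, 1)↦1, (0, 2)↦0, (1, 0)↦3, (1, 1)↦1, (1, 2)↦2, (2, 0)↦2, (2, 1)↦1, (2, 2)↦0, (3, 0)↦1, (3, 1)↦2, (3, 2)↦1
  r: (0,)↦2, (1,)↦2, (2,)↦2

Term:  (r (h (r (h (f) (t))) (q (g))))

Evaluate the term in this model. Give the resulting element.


  f = 1
  t = 0
  (h (f) (t)) = h(1, 0) = 0
  (r (h (f) (t))) = r(0,) = 2
  g = 1
  (q (g)) = q(1,) = 3
  (h (r (h (f) (t))) (q (g))) = h(2, 3) = 0
  (r (h (r (h (f) (t))) (q (g)))) = r(0,) = 2

value = 2


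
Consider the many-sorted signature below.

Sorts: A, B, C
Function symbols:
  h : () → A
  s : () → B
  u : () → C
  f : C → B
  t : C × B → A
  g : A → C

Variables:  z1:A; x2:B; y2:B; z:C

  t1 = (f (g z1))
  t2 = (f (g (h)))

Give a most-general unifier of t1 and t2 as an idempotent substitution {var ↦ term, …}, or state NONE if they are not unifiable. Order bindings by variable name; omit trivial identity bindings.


{z1 ↦ (h)}


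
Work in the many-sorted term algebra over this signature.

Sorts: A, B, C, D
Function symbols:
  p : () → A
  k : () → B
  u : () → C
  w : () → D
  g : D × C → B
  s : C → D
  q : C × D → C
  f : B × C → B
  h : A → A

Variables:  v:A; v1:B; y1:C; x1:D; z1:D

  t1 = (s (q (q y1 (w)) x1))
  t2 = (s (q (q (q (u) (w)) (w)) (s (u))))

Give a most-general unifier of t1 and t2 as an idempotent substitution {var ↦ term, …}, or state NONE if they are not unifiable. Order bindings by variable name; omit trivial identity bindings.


{x1 ↦ (s (u)), y1 ↦ (q (u) (w))}


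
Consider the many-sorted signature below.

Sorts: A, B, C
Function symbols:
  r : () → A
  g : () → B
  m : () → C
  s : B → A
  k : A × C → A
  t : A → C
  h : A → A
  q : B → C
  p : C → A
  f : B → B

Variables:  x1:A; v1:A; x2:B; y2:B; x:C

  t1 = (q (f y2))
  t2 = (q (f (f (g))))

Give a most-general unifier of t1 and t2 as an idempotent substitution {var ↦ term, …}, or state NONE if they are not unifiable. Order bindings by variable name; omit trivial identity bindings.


{y2 ↦ (f (g))}


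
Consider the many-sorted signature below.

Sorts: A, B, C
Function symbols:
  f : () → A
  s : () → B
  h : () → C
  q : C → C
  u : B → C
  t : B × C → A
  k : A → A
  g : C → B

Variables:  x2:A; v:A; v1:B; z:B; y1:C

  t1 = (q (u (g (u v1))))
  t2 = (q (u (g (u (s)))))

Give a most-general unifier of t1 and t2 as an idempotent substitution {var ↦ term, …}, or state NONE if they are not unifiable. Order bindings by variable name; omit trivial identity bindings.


{v1 ↦ (s)}


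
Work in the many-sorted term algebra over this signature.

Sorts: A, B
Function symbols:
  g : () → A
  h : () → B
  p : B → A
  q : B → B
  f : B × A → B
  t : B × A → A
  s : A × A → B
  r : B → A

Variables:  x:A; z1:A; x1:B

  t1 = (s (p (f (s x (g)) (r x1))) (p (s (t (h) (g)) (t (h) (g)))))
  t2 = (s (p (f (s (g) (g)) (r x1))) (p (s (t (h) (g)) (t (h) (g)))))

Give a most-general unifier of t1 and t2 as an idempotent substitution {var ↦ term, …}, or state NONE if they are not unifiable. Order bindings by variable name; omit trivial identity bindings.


{x ↦ (g)}


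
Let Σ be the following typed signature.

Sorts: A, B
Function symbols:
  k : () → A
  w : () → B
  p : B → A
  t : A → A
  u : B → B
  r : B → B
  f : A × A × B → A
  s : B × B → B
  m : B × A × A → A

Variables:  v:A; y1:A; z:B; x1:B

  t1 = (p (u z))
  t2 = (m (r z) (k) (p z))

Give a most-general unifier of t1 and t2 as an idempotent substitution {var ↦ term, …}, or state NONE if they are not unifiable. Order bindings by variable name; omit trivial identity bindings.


head clash or occurs-check failure — not unifiable

NONE (not unifiable)


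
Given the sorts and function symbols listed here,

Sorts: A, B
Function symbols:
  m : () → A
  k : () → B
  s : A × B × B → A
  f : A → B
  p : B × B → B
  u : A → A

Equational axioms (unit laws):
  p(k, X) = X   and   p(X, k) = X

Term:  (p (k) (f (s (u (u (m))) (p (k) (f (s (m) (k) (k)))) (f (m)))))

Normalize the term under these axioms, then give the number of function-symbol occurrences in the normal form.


1. (p (k) (f (s (u (u (m))) (p (k) (f (s (m) (k) (k)))) (f (m)))))  →  (f (s (u (u (m))) (p (k) (f (s (m) (k) (k)))) (f (m))))
2. (f (s (u (u (m))) (p (k) (f (s (m) (k) (k)))) (f (m))))  →  (f (s (u (u (m))) (f (s (m) (k) (k))) (f (m))))
normal form: (f (s (u (u (m))) (f (s (m) (k) (k))) (f (m))))

size = 12


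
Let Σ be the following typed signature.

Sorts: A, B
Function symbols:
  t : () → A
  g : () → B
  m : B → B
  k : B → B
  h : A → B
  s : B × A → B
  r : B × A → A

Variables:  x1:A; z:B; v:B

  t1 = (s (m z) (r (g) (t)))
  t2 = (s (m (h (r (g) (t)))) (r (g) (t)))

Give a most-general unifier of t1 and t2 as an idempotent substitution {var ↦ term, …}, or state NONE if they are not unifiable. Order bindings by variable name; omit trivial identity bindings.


{z ↦ (h (r (g) (t)))}


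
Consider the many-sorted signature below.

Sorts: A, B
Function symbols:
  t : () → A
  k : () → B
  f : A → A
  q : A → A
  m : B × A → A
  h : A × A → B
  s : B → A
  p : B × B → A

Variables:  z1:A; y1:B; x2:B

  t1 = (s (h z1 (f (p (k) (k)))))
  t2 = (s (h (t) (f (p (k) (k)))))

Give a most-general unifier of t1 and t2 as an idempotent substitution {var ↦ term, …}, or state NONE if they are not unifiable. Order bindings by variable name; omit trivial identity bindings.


{z1 ↦ (t)}


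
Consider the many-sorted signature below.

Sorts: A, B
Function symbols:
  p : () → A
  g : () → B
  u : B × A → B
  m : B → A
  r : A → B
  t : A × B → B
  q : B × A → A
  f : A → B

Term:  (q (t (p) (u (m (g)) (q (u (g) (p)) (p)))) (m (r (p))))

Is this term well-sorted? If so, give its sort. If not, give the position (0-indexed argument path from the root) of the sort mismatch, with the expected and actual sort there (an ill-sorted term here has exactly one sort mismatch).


    (p) : A
        (g) : B
      (m (g)) : A
          (g) : B
          (p) : A
        (u (g) (p)) : B
        (p) : A
      (q (u (g) (p)) (p)) : A
    (u (m (g)) (q (u (g) (p)) (p))) : ✗ arg 0 at [0, 1, 0] has sort A, expected B
      (p) : A
    (r (p)) : B
  (m (r (p))) : A

ill-sorted at position [0, 1, 0]: expected B, got A


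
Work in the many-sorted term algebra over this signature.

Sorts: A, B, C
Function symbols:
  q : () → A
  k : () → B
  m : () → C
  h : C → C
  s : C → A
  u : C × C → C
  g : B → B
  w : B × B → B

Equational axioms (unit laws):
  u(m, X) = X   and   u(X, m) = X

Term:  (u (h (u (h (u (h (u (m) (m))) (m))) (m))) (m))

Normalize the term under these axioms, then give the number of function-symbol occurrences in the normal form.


size = 4

1. (u (h (u (h (u (h (u (m) (m))) (m))) (m))) (m))  →  (h (u (h (u (h (u (m) (m))) (m))) (m)))
2. (h (u (h (u (h (u (m) (m))) (m))) (m)))  →  (h (h (u (h (u (m) (m))) (m))))
3. (h (h (u (h (u (m) (m))) (m))))  →  (h (h (h (u (m) (m)))))
4. (h (h (h (u (m) (m)))))  →  (h (h (h (m))))
normal form: (h (h (h (m))))


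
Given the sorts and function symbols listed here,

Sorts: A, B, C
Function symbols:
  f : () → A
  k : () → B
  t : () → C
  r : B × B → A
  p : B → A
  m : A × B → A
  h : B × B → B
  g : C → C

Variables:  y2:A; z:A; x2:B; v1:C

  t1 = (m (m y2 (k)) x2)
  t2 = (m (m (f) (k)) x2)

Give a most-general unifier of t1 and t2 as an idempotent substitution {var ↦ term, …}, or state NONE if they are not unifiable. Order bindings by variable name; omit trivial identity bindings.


{y2 ↦ (f)}


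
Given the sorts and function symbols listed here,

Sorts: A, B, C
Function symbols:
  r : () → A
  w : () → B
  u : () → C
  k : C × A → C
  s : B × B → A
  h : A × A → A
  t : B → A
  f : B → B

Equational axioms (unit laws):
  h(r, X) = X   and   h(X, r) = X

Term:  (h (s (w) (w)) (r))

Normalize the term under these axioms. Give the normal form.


normal form = (s (w) (w))

1. (h (s (w) (w)) (r))  →  (s (w) (w))


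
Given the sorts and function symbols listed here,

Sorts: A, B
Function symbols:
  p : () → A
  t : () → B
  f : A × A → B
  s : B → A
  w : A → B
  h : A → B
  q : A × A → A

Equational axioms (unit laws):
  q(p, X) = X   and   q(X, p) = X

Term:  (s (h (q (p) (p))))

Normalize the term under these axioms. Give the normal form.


1. (s (h (q (p) (p))))  →  (s (h (p)))

normal form = (s (h (p)))


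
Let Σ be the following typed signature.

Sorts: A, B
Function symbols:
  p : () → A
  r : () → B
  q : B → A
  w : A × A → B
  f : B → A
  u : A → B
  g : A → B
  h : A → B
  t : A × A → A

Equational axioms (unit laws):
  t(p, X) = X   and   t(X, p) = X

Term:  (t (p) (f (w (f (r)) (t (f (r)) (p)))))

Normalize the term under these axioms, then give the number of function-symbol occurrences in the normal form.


size = 6

1. (t (p) (f (w (f (r)) (t (f (r)) (p)))))  →  (f (w (f (r)) (t (f (r)) (p))))
2. (f (w (f (r)) (t (f (r)) (p))))  →  (f (w (f (r)) (f (r))))
normal form: (f (w (f (r)) (f (r))))


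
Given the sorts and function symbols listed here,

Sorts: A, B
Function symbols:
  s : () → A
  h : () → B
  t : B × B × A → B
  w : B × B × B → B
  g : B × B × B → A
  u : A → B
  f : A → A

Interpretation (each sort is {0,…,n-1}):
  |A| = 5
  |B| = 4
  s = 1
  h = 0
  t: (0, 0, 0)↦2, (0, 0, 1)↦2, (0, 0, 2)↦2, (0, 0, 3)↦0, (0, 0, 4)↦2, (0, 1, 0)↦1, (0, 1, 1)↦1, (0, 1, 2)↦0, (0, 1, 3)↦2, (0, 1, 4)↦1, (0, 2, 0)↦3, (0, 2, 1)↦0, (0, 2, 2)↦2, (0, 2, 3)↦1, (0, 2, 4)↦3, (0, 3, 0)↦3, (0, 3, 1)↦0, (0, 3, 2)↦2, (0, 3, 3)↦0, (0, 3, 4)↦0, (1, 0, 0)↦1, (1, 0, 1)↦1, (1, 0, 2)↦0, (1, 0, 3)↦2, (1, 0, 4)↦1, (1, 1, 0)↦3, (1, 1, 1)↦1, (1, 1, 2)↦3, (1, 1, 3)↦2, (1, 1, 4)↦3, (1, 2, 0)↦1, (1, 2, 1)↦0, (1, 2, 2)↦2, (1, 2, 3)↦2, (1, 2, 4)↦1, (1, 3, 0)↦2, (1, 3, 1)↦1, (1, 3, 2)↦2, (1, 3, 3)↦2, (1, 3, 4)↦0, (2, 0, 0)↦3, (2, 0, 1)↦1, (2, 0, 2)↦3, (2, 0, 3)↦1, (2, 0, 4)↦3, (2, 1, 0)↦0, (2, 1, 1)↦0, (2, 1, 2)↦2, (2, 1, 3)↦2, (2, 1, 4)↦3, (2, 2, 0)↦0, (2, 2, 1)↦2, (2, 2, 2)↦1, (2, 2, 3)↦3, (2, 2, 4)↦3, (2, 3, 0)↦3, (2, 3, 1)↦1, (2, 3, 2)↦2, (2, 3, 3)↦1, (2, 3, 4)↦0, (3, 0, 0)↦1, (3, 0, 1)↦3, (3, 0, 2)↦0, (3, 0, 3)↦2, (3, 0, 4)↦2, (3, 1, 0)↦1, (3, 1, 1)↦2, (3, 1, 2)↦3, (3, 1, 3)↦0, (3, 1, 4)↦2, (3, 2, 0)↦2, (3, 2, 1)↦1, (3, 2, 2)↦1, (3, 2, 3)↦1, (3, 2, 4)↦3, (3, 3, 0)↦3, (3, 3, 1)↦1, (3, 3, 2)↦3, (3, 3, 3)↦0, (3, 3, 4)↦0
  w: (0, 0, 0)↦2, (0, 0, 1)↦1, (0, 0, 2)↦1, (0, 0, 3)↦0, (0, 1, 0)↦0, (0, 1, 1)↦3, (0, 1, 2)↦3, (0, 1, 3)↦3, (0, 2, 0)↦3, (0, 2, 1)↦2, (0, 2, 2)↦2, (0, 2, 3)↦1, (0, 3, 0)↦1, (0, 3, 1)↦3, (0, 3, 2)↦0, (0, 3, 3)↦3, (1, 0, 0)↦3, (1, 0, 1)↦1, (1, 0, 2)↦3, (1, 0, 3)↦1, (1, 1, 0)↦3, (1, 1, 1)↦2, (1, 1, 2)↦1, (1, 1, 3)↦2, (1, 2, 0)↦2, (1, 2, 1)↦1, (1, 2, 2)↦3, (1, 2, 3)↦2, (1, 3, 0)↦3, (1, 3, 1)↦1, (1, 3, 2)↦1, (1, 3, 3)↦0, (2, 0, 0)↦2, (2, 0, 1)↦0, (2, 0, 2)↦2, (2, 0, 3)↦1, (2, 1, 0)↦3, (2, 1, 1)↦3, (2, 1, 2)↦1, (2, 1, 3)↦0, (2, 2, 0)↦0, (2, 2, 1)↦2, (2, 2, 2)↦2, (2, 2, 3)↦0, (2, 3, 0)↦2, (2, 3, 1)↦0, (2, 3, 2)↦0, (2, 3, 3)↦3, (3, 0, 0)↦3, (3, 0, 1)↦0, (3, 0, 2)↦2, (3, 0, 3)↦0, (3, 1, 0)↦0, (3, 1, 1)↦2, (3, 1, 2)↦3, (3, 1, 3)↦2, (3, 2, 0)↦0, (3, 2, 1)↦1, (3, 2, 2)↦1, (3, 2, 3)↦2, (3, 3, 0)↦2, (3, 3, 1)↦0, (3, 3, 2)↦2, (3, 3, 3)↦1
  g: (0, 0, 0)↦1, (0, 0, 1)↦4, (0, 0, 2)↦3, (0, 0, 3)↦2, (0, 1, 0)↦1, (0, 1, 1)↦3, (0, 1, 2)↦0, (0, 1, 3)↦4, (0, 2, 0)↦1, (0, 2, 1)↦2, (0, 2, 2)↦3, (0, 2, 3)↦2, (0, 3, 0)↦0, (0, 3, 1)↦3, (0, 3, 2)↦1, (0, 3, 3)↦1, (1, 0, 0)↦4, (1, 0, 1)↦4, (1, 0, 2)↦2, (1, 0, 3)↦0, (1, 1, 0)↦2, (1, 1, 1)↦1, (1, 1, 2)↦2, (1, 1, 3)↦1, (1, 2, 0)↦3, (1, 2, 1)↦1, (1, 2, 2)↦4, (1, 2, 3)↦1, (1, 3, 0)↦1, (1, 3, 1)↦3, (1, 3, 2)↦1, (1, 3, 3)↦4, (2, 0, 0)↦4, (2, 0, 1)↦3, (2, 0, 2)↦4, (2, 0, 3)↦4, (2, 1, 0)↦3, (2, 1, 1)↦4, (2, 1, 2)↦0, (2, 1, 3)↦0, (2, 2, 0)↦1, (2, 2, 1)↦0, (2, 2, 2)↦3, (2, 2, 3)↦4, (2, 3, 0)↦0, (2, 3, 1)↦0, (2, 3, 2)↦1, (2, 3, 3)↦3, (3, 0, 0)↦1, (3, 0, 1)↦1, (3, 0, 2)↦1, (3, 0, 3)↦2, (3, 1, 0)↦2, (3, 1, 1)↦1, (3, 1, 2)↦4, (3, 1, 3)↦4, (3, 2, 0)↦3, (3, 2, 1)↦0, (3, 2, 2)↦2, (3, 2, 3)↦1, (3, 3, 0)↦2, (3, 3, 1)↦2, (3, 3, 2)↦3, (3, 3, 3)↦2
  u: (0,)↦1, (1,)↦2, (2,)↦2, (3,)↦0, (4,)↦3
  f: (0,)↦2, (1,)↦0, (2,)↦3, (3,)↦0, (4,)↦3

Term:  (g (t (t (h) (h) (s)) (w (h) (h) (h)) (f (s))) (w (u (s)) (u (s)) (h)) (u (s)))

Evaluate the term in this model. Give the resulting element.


  h = 0
  h = 0
  s = 1
  (t (h) (h) (s)) = t(0, 0, 1) = 2
  h = 0
  h = 0
  h = 0
  (w (h) (h) (h)) = w(0, 0, 0) = 2
  s = 1
  (f (s)) = f(1,) = 0
  (t (t (h) (h) (s)) (w (h) (h) (h)) (f (s))) = t(2, 2, 0) = 0
  s = 1
  (u (s)) = u(1,) = 2
  s = 1
  (u (s)) = u(1,) = 2
  h = 0
  (w (u (s)) (u (s)) (h)) = w(2, 2, 0) = 0
  s = 1
  (u (s)) = u(1,) = 2
  (g (t (t (h) (h) (s)) (w (h) (h) (h)) (f (s))) (w (u (s)) (u (s)) (h)) (u (s))) = g(0, 0, 2) = 3

value = 3


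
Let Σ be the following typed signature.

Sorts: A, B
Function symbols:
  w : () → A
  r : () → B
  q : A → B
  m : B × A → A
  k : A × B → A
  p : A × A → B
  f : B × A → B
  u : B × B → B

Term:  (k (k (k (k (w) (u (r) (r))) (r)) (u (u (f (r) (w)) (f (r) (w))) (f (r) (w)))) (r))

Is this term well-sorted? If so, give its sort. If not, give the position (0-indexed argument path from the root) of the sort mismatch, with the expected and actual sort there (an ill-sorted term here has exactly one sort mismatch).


well-sorted; sort = A

        (w) : A
          (r) : B
          (r) : B
        (u (r) (r)) : B
      (k (w) (u (r) (r))) : A
      (r) : B
    (k (k (w) (u (r) (r))) (r)) : A
          (r) : B
          (w) : A
        (f (r) (w)) : B
          (r) : B
          (w) : A
        (f (r) (w)) : B
      (u (f (r) (w)) (f (r) (w))) : B
        (r) : B
        (w) : A
      (f (r) (w)) : B
    (u (u (f (r) (w)) (f (r) (w))) (f (r) (w))) : B
  (k (k (k (w) (u (r) (r))) (r)) (u (u (f (r) (w)) (f (r) (w))) (f (r) (w)))) : A
  (r) : B
(k (k (k (k (w) (u (r) (r))) (r)) (u (u (f (r) (w)) (f (r) (w))) (f (r) (w)))) (r)) : A


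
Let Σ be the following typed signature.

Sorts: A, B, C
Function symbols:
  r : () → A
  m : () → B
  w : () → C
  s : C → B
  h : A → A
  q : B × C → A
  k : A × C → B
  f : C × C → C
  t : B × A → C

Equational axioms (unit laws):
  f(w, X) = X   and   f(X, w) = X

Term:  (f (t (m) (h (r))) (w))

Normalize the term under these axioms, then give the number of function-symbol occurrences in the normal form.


1. (f (t (m) (h (r))) (w))  →  (t (m) (h (r)))
normal form: (t (m) (h (r)))

size = 4


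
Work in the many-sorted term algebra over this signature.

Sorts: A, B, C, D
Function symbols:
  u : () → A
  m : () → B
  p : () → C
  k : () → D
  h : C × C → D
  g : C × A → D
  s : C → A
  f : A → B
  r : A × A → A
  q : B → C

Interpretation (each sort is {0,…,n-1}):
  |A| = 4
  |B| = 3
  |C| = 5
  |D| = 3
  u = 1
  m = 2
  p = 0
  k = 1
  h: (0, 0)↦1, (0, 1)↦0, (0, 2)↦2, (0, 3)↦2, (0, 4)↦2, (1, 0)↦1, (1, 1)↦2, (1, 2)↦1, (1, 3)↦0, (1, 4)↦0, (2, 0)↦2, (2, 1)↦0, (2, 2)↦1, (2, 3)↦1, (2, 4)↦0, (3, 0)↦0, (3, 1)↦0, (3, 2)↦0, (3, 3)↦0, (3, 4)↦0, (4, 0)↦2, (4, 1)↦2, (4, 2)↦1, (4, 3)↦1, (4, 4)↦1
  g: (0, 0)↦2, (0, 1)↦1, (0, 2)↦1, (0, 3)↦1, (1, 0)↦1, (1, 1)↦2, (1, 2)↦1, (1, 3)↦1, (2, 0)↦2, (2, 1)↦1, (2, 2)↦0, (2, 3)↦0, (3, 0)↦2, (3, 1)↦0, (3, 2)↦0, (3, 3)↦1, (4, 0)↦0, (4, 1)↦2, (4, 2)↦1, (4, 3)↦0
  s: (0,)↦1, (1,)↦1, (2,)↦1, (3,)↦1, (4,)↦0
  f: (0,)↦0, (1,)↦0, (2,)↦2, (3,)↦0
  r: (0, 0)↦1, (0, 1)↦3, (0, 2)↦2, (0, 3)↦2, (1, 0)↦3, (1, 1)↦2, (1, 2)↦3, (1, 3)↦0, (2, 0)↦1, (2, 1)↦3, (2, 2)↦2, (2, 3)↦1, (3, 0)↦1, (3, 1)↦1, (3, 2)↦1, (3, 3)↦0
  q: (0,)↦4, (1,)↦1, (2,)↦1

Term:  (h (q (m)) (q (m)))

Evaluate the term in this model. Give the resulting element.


value = 2

  m = 2
  (q (m)) = q(2,) = 1
  m = 2
  (q (m)) = q(2,) = 1
  (h (q (m)) (q (m))) = h(1, 1) = 2


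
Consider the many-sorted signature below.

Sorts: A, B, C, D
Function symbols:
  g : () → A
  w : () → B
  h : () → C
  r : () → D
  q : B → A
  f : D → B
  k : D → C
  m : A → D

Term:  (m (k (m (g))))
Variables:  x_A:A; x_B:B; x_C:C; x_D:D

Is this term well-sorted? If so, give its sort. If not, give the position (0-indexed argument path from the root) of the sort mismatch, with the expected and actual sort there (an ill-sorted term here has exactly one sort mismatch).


      (g) : A
    (m (g)) : D
  (k (m (g))) : C
(m (k (m (g)))) : ✗ arg 0 at [0] has sort C, expected A

ill-sorted at position [0]: expected A, got C


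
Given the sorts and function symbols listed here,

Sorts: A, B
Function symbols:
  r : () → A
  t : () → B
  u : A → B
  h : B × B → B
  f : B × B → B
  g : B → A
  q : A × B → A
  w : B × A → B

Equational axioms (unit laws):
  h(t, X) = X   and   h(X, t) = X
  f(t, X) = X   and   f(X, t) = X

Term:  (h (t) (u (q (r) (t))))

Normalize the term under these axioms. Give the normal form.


1. (h (t) (u (q (r) (t))))  →  (u (q (r) (t)))

normal form = (u (q (r) (t)))


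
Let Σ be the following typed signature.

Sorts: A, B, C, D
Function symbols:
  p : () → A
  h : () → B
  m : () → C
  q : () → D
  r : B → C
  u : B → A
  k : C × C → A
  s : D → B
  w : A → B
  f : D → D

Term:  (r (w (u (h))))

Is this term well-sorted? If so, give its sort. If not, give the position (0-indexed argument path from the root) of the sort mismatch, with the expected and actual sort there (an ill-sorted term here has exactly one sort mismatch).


      (h) : B
    (u (h)) : A
  (w (u (h))) : B
(r (w (u (h)))) : C

well-sorted; sort = C


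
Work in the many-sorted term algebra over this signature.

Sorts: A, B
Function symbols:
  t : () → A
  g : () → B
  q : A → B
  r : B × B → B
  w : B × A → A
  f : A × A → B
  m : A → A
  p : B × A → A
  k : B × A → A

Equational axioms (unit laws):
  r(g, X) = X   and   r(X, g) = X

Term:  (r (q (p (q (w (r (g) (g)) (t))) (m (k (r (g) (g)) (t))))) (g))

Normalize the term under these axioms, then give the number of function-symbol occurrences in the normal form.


1. (r (q (p (q (w (r (g) (g)) (t))) (m (k (r (g) (g)) (t))))) (g))  →  (q (p (q (w (r (g) (g)) (t))) (m (k (r (g) (g)) (t)))))
2. (q (p (q (w (r (g) (g)) (t))) (m (k (r (g) (g)) (t)))))  →  (q (p (q (w (g) (t))) (m (k (r (g) (g)) (t)))))
3. (q (p (q (w (g) (t))) (m (k (r (g) (g)) (t)))))  →  (q (p (q (w (g) (t))) (m (k (g) (t)))))
normal form: (q (p (q (w (g) (t))) (m (k (g) (t)))))

size = 10


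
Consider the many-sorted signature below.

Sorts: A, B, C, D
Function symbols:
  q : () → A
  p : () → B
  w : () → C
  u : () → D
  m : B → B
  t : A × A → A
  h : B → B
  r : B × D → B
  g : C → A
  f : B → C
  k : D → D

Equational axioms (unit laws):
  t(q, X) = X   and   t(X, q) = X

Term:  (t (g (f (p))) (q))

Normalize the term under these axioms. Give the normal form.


normal form = (g (f (p)))

1. (t (g (f (p))) (q))  →  (g (f (p)))


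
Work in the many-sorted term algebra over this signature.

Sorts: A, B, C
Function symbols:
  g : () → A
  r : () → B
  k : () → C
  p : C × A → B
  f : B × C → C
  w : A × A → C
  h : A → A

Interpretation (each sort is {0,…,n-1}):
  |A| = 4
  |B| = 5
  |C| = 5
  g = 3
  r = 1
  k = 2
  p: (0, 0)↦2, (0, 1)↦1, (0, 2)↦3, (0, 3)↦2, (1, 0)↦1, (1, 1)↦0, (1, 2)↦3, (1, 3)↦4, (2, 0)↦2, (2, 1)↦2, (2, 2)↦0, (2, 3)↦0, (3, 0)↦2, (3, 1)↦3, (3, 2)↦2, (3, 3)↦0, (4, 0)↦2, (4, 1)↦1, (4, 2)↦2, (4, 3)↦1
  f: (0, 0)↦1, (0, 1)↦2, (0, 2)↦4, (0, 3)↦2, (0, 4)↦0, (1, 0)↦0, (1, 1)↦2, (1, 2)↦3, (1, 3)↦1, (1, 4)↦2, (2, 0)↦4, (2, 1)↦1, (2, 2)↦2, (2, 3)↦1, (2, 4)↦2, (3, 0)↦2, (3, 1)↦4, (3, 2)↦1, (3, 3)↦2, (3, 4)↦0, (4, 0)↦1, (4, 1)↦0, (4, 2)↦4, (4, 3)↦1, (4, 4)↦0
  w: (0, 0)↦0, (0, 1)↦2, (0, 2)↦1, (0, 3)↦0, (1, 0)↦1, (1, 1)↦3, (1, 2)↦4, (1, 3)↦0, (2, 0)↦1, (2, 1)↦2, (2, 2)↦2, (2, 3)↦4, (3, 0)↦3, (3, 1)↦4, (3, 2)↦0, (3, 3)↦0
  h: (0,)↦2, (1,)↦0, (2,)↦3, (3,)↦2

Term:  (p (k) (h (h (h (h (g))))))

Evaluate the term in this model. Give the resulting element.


  k = 2
  g = 3
  (h (g)) = h(3,) = 2
  (h (h (g))) = h(2,) = 3
  (h (h (h (g)))) = h(3,) = 2
  (h (h (h (h (g))))) = h(2,) = 3
  (p (k) (h (h (h (h (g)))))) = p(2, 3) = 0

value = 0


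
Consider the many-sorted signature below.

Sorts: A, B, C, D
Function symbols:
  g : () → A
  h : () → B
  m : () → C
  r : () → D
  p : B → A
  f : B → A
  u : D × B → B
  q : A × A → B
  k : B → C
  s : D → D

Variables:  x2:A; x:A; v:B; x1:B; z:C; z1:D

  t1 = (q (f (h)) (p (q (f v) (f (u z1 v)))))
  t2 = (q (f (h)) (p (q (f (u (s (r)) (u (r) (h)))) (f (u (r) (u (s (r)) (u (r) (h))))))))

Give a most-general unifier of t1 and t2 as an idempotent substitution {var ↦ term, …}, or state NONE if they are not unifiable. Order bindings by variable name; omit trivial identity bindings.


{v ↦ (u (s (r)) (u (r) (h))), z1 ↦ (r)}


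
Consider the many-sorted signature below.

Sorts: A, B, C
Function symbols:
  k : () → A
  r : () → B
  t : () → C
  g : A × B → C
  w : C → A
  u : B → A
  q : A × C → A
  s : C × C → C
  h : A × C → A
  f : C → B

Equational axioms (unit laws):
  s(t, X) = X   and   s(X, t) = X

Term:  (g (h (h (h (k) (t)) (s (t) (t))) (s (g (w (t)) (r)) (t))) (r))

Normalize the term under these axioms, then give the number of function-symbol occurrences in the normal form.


size = 12

1. (g (h (h (h (k) (t)) (s (t) (t))) (s (g (w (t)) (r)) (t))) (r))  →  (g (h (h (h (k) (t)) (t)) (s (g (w (t)) (r)) (t))) (r))
2. (g (h (h (h (k) (t)) (t)) (s (g (w (t)) (r)) (t))) (r))  →  (g (h (h (h (k) (t)) (t)) (g (w (t)) (r))) (r))
normal form: (g (h (h (h (k) (t)) (t)) (g (w (t)) (r))) (r))


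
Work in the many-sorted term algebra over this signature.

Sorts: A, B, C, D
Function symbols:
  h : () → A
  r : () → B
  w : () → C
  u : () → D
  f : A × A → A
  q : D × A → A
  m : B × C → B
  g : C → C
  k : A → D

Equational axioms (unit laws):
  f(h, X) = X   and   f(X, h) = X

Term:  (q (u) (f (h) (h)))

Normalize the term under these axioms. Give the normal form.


1. (q (u) (f (h) (h)))  →  (q (u) (h))

normal form = (q (u) (h))


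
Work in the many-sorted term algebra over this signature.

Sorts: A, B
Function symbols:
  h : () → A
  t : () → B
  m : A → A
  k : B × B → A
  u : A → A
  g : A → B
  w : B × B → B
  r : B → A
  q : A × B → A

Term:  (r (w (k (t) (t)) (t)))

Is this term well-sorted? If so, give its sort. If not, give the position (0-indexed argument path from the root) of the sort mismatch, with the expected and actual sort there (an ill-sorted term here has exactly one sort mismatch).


ill-sorted at position [0, 0]: expected B, got A

      (t) : B
      (t) : B
    (k (t) (t)) : A
    (t) : B
  (w (k (t) (t)) (t)) : ✗ arg 0 at [0, 0] has sort A, expected B


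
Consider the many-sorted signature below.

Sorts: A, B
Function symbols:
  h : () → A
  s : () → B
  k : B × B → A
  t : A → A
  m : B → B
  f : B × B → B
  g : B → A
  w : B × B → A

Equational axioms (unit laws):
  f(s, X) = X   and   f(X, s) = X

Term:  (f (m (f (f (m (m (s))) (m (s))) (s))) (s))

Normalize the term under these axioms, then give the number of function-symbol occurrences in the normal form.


size = 7

1. (f (m (f (f (m (m (s))) (m (s))) (s))) (s))  →  (m (f (f (m (m (s))) (m (s))) (s)))
2. (m (f (f (m (m (s))) (m (s))) (s)))  →  (m (f (m (m (s))) (m (s))))
normal form: (m (f (m (m (s))) (m (s))))


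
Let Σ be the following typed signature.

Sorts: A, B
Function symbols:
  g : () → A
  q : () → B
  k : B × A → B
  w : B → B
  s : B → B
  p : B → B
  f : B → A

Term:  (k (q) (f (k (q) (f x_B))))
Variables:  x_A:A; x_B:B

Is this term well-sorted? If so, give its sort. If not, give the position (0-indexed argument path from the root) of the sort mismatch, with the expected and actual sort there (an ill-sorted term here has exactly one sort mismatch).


well-sorted; sort = B

  (q) : B
      (q) : B
        x_B : B
      (f x_B) : A
    (k (q) (f x_B)) : B
  (f (k (q) (f x_B))) : A
(k (q) (f (k (q) (f x_B)))) : B


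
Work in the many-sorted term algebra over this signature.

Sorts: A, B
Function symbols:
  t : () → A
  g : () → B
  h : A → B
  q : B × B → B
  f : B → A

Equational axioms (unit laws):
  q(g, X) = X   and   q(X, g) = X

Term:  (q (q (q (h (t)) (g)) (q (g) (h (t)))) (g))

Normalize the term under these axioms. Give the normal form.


normal form = (q (h (t)) (h (t)))

1. (q (q (q (h (t)) (g)) (q (g) (h (t)))) (g))  →  (q (q (h (t)) (g)) (q (g) (h (t))))
2. (q (q (h (t)) (g)) (q (g) (h (t))))  →  (q (h (t)) (q (g) (h (t))))
3. (q (h (t)) (q (g) (h (t))))  →  (q (h (t)) (h (t)))


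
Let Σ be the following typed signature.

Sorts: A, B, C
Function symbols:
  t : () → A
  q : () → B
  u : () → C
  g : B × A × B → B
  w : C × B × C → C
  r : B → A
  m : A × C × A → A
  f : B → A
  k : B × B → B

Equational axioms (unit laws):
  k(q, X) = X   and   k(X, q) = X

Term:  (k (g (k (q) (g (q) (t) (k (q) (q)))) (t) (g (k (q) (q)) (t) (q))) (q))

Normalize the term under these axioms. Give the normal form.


normal form = (g (g (q) (t) (q)) (t) (g (q) (t) (q)))

1. (k (g (k (q) (g (q) (t) (k (q) (q)))) (t) (g (k (q) (q)) (t) (q))) (q))  →  (g (k (q) (g (q) (t) (k (q) (q)))) (t) (g (k (q) (q)) (t) (q)))
2. (g (k (q) (g (q) (t) (k (q) (q)))) (t) (g (k (q) (q)) (t) (q)))  →  (g (g (q) (t) (k (q) (q))) (t) (g (k (q) (q)) (t) (q)))
3. (g (g (q) (t) (k (q) (q))) (t) (g (k (q) (q)) (t) (q)))  →  (g (g (q) (t) (q)) (t) (g (k (q) (q)) (t) (q)))
4. (g (g (q) (t) (q)) (t) (g (k (q) (q)) (t) (q)))  →  (g (g (q) (t) (q)) (t) (g (q) (t) (q)))


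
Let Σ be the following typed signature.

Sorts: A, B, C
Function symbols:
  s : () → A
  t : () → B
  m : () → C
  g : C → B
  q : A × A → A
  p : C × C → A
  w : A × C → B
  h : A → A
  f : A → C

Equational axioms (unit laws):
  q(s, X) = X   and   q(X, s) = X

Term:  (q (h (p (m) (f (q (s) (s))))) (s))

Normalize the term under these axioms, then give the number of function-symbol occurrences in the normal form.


size = 5

1. (q (h (p (m) (f (q (s) (s))))) (s))  →  (h (p (m) (f (q (s) (s)))))
2. (h (p (m) (f (q (s) (s)))))  →  (h (p (m) (f (s))))
normal form: (h (p (m) (f (s))))


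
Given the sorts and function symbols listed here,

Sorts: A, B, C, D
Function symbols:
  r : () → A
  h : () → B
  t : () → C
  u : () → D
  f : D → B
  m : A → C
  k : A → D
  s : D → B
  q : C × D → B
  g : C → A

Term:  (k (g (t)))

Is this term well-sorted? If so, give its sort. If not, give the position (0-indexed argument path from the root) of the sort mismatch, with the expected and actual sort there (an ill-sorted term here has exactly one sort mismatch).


well-sorted; sort = D

    (t) : C
  (g (t)) : A
(k (g (t))) : D


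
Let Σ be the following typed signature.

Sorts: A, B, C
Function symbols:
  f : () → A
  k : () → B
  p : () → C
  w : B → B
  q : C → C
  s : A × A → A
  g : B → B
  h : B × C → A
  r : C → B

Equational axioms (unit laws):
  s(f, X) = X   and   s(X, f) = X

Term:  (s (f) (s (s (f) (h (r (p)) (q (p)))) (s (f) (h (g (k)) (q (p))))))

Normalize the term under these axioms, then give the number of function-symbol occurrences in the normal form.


size = 11

1. (s (f) (s (s (f) (h (r (p)) (q (p)))) (s (f) (h (g (k)) (q (p))))))  →  (s (s (f) (h (r (p)) (q (p)))) (s (f) (h (g (k)) (q (p)))))
2. (s (s (f) (h (r (p)) (q (p)))) (s (f) (h (g (k)) (q (p)))))  →  (s (h (r (p)) (q (p))) (s (f) (h (g (k)) (q (p)))))
3. (s (h (r (p)) (q (p))) (s (f) (h (g (k)) (q (p)))))  →  (s (h (r (p)) (q (p))) (h (g (k)) (q (p))))
normal form: (s (h (r (p)) (q (p))) (h (g (k)) (q (p))))


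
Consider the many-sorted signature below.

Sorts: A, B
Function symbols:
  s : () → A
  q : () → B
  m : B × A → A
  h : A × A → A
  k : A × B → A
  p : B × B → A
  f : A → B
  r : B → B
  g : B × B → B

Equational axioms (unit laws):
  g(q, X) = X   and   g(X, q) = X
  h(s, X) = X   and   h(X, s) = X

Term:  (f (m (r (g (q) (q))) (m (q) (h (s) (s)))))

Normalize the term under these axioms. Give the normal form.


normal form = (f (m (r (q)) (m (q) (s))))

1. (f (m (r (g (q) (q))) (m (q) (h (s) (s)))))  →  (f (m (r (q)) (m (q) (h (s) (s)))))
2. (f (m (r (q)) (m (q) (h (s) (s)))))  →  (f (m (r (q)) (m (q) (s))))


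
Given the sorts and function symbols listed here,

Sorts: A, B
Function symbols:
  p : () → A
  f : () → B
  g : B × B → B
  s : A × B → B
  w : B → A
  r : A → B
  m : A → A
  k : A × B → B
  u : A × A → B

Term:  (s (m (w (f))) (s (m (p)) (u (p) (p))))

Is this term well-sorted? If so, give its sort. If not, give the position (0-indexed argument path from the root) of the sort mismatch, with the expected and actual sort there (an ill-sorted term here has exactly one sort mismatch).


well-sorted; sort = B

      (f) : B
    (w (f)) : A
  (m (w (f))) : A
      (p) : A
    (m (p)) : A
      (p) : A
      (p) : A
    (u (p) (p)) : B
  (s (m (p)) (u (p) (p))) : B
(s (m (w (f))) (s (m (p)) (u (p) (p)))) : B


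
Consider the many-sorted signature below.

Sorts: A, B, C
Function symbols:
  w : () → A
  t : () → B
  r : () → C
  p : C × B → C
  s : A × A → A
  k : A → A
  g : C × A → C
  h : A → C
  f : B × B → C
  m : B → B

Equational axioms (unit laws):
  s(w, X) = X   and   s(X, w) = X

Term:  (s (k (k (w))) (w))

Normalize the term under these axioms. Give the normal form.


1. (s (k (k (w))) (w))  →  (k (k (w)))

normal form = (k (k (w)))


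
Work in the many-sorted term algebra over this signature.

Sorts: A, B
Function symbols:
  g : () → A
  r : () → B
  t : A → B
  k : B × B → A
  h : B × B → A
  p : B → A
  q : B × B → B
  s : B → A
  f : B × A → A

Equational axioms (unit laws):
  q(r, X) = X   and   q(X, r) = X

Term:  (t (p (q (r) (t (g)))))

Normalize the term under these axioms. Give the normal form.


normal form = (t (p (t (g))))

1. (t (p (q (r) (t (g)))))  →  (t (p (t (g))))


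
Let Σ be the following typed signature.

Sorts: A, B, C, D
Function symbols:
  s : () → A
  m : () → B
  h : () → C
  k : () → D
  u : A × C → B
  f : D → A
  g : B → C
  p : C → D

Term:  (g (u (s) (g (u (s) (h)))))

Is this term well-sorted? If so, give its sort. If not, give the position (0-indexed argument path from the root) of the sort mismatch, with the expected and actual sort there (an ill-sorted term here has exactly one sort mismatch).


    (s) : A
        (s) : A
        (h) : C
      (u (s) (h)) : B
    (g (u (s) (h))) : C
  (u (s) (g (u (s) (h)))) : B
(g (u (s) (g (u (s) (h))))) : C

well-sorted; sort = C


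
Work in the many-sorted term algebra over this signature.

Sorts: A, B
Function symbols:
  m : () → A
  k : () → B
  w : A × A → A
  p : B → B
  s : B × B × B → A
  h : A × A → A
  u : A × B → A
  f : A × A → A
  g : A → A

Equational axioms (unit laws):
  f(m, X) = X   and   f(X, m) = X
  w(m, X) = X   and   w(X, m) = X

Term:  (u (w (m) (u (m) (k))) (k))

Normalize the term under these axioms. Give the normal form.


1. (u (w (m) (u (m) (k))) (k))  →  (u (u (m) (k)) (k))

normal form = (u (u (m) (k)) (k))


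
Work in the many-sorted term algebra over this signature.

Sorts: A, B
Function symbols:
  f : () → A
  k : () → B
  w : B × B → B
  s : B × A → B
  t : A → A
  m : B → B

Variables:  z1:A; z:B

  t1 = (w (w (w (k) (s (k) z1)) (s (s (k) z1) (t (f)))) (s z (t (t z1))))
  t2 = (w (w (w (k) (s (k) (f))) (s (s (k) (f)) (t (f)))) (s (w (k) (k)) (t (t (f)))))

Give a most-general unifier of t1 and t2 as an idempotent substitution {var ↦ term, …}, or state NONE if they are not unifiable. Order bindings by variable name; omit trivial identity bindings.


{z ↦ (w (k) (k)), z1 ↦ (f)}


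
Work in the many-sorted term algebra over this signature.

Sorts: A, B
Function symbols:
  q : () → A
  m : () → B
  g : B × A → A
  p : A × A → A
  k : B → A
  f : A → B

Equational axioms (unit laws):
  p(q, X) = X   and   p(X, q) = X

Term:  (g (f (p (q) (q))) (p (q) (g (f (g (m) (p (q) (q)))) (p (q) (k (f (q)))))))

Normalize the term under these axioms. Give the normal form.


1. (g (f (p (q) (q))) (p (q) (g (f (g (m) (p (q) (q)))) (p (q) (k (f (q)))))))  →  (g (f (q)) (p (q) (g (f (g (m) (p (q) (q)))) (p (q) (k (f (q)))))))
2. (g (f (q)) (p (q) (g (f (g (m) (p (q) (q)))) (p (q) (k (f (q)))))))  →  (g (f (q)) (g (f (g (m) (p (q) (q)))) (p (q) (k (f (q))))))
3. (g (f (q)) (g (f (g (m) (p (q) (q)))) (p (q) (k (f (q))))))  →  (g (f (q)) (g (f (g (m) (q))) (p (q) (k (f (q))))))
4. (g (f (q)) (g (f (g (m) (q))) (p (q) (k (f (q))))))  →  (g (f (q)) (g (f (g (m) (q))) (k (f (q)))))

normal form = (g (f (q)) (g (f (g (m) (q))) (k (f (q)))))


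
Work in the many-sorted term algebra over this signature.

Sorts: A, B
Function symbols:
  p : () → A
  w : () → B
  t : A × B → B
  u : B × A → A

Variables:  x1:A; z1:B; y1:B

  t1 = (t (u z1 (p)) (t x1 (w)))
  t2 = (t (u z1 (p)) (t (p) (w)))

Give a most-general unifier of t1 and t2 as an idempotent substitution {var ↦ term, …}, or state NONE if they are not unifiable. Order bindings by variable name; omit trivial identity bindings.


{x1 ↦ (p)}
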